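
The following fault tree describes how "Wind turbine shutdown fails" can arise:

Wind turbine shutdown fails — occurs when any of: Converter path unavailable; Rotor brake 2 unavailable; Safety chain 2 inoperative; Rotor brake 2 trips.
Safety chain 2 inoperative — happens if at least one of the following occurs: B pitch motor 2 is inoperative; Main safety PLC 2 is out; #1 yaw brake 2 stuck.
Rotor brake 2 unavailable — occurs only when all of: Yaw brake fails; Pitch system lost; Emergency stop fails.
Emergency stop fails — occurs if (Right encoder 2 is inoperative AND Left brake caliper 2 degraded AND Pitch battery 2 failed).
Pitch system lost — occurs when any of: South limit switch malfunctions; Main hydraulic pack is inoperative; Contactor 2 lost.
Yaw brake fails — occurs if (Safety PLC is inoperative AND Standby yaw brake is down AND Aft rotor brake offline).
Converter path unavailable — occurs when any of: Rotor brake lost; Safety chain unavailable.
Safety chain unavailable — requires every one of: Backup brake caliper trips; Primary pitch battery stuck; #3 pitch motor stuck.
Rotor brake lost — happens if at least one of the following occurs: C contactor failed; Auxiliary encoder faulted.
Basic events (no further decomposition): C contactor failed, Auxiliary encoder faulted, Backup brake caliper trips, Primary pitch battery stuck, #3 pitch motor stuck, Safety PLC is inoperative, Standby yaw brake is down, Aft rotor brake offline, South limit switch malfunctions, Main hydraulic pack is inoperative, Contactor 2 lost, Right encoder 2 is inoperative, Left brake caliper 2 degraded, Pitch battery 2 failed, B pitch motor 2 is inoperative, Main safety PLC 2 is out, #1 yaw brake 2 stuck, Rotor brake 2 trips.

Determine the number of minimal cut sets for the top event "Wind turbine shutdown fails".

Rotor brake lost [OR]: union of children's cut sets → 2 cut set(s).
Safety chain unavailable [AND]: one cut set from each child combined → 1 × 1 × 1 = 1 cut set(s).
Converter path unavailable [OR]: union of children's cut sets → 3 cut set(s).
Yaw brake fails [AND]: one cut set from each child combined → 1 × 1 × 1 = 1 cut set(s).
Pitch system lost [OR]: union of children's cut sets → 3 cut set(s).
Emergency stop fails [AND]: one cut set from each child combined → 1 × 1 × 1 = 1 cut set(s).
Rotor brake 2 unavailable [AND]: one cut set from each child combined → 1 × 3 × 1 = 3 cut set(s).
Safety chain 2 inoperative [OR]: union of children's cut sets → 3 cut set(s).
Wind turbine shutdown fails [OR]: union of children's cut sets → 10 cut set(s).
Minimal cut sets: {C contactor failed}; {Auxiliary encoder faulted}; {#3 pitch motor stuck, Backup brake caliper trips, Primary pitch battery stuck}; {Aft rotor brake offline, Left brake caliper 2 degraded, Pitch battery 2 failed, Right encoder 2 is inoperative, Safety PLC is inoperative, South limit switch malfunctions, Standby yaw brake is down}; {Aft rotor brake offline, Left brake caliper 2 degraded, Main hydraulic pack is inoperative, Pitch battery 2 failed, Right encoder 2 is inoperative, Safety PLC is inoperative, Standby yaw brake is down}; {Aft rotor brake offline, Contactor 2 lost, Left brake caliper 2 degraded, Pitch battery 2 failed, Right encoder 2 is inoperative, Safety PLC is inoperative, Standby yaw brake is down}; {B pitch motor 2 is inoperative}; {Main safety PLC 2 is out}; {#1 yaw brake 2 stuck}; {Rotor brake 2 trips}.

10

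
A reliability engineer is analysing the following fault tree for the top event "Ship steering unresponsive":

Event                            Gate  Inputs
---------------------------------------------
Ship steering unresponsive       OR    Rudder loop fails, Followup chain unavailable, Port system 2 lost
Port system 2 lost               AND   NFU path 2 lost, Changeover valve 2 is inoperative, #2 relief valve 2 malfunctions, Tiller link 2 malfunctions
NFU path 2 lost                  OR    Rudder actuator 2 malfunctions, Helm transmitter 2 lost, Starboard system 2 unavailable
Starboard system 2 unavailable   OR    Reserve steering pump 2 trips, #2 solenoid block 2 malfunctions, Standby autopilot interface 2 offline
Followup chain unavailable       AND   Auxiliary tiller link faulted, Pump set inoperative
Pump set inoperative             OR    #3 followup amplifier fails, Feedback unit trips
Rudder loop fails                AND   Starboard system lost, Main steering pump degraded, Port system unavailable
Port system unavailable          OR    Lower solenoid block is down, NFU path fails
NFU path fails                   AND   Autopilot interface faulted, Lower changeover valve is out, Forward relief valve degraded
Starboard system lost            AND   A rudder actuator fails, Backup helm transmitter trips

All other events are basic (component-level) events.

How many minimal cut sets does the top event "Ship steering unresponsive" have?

9

Starboard system lost [AND]: one cut set from each child combined → 1 × 1 = 1 cut set(s).
NFU path fails [AND]: one cut set from each child combined → 1 × 1 × 1 = 1 cut set(s).
Port system unavailable [OR]: union of children's cut sets → 2 cut set(s).
Rudder loop fails [AND]: one cut set from each child combined → 1 × 1 × 2 = 2 cut set(s).
Pump set inoperative [OR]: union of children's cut sets → 2 cut set(s).
Followup chain unavailable [AND]: one cut set from each child combined → 1 × 2 = 2 cut set(s).
Starboard system 2 unavailable [OR]: union of children's cut sets → 3 cut set(s).
NFU path 2 lost [OR]: union of children's cut sets → 5 cut set(s).
Port system 2 lost [AND]: one cut set from each child combined → 5 × 1 × 1 × 1 = 5 cut set(s).
Ship steering unresponsive [OR]: union of children's cut sets → 9 cut set(s).
Minimal cut sets: {A rudder actuator fails, Backup helm transmitter trips, Lower solenoid block is down, Main steering pump degraded}; {A rudder actuator fails, Autopilot interface faulted, Backup helm transmitter trips, Forward relief valve degraded, Lower changeover valve is out, Main steering pump degraded}; {#3 followup amplifier fails, Auxiliary tiller link faulted}; {Auxiliary tiller link faulted, Feedback unit trips}; {#2 relief valve 2 malfunctions, Changeover valve 2 is inoperative, Rudder actuator 2 malfunctions, Tiller link 2 malfunctions}; {#2 relief valve 2 malfunctions, Changeover valve 2 is inoperative, Helm transmitter 2 lost, Tiller link 2 malfunctions}; {#2 relief valve 2 malfunctions, Changeover valve 2 is inoperative, Reserve steering pump 2 trips, Tiller link 2 malfunctions}; {#2 relief valve 2 malfunctions, #2 solenoid block 2 malfunctions, Changeover valve 2 is inoperative, Tiller link 2 malfunctions}; {#2 relief valve 2 malfunctions, Changeover valve 2 is inoperative, Standby autopilot interface 2 offline, Tiller link 2 malfunctions}.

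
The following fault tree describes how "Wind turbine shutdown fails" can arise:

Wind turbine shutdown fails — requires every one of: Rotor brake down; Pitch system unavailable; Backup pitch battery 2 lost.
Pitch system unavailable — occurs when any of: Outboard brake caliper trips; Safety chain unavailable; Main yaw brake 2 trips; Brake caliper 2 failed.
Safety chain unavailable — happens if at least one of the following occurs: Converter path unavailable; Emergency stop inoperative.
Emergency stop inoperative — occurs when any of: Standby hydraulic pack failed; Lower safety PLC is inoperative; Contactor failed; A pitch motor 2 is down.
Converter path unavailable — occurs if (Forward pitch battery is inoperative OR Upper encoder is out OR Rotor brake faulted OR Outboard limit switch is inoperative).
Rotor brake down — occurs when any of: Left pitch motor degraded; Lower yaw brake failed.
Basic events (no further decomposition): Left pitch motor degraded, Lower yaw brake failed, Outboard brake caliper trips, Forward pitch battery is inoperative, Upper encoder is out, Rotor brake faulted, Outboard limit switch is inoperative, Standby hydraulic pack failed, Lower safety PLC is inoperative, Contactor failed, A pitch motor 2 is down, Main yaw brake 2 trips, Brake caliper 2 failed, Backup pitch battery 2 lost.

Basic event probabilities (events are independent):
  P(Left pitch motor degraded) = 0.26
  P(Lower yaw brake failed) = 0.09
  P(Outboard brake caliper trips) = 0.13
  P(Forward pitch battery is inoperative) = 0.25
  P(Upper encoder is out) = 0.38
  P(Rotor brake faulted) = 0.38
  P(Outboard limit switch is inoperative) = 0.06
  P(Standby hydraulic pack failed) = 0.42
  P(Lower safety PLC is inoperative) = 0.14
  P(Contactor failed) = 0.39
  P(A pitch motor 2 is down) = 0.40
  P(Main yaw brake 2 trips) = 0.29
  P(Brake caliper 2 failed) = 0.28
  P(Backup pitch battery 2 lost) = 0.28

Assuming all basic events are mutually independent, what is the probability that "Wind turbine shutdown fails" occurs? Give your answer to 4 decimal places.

P(Rotor brake down) [OR] = 1 − (1−0.26) × (1−0.09) = 0.326600
P(Converter path unavailable) [OR] = 1 − (1−0.25) × (1−0.38) × (1−0.38) × (1−0.06) = 0.728998
P(Emergency stop inoperative) [OR] = 1 − (1−0.42) × (1−0.14) × (1−0.39) × (1−0.40) = 0.817439
P(Safety chain unavailable) [OR] = 1 − (1−0.728998) × (1−0.817439) = 0.950526
P(Pitch system unavailable) [OR] = 1 − (1−0.13) × (1−0.950526) × (1−0.29) × (1−0.28) = 0.977997
P(Wind turbine shutdown fails) [AND] = 0.326600 × 0.977997 × 0.28 = 0.089436
Rounded to 4 decimal places: P(Wind turbine shutdown fails) ≈ 0.0894.

0.0894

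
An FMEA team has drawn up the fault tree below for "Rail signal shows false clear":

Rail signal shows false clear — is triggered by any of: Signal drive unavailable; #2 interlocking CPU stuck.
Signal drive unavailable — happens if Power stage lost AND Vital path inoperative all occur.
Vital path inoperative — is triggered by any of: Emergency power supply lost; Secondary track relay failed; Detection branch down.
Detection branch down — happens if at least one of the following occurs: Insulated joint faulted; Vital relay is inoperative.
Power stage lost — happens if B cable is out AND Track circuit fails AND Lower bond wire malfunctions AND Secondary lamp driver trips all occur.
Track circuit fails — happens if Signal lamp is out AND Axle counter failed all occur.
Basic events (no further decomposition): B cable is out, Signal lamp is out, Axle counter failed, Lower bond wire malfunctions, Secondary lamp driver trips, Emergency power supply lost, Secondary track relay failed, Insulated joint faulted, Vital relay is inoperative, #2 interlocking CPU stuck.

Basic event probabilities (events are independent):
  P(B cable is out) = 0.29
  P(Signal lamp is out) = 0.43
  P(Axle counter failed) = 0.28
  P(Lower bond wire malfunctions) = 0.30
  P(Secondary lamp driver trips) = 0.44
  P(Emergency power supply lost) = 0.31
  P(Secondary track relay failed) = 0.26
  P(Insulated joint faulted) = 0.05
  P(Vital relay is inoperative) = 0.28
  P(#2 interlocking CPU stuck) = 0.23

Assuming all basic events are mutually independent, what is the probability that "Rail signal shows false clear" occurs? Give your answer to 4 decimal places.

P(Track circuit fails) [AND] = 0.43 × 0.28 = 0.120400
P(Power stage lost) [AND] = 0.29 × 0.120400 × 0.30 × 0.44 = 0.004609
P(Detection branch down) [OR] = 1 − (1−0.05) × (1−0.28) = 0.316000
P(Vital path inoperative) [OR] = 1 − (1−0.31) × (1−0.26) × (1−0.316000) = 0.650750
P(Signal drive unavailable) [AND] = 0.004609 × 0.650750 = 0.002999
P(Rail signal shows false clear) [OR] = 1 − (1−0.002999) × (1−0.23) = 0.232309
Rounded to 4 decimal places: P(Rail signal shows false clear) ≈ 0.2323.

0.2323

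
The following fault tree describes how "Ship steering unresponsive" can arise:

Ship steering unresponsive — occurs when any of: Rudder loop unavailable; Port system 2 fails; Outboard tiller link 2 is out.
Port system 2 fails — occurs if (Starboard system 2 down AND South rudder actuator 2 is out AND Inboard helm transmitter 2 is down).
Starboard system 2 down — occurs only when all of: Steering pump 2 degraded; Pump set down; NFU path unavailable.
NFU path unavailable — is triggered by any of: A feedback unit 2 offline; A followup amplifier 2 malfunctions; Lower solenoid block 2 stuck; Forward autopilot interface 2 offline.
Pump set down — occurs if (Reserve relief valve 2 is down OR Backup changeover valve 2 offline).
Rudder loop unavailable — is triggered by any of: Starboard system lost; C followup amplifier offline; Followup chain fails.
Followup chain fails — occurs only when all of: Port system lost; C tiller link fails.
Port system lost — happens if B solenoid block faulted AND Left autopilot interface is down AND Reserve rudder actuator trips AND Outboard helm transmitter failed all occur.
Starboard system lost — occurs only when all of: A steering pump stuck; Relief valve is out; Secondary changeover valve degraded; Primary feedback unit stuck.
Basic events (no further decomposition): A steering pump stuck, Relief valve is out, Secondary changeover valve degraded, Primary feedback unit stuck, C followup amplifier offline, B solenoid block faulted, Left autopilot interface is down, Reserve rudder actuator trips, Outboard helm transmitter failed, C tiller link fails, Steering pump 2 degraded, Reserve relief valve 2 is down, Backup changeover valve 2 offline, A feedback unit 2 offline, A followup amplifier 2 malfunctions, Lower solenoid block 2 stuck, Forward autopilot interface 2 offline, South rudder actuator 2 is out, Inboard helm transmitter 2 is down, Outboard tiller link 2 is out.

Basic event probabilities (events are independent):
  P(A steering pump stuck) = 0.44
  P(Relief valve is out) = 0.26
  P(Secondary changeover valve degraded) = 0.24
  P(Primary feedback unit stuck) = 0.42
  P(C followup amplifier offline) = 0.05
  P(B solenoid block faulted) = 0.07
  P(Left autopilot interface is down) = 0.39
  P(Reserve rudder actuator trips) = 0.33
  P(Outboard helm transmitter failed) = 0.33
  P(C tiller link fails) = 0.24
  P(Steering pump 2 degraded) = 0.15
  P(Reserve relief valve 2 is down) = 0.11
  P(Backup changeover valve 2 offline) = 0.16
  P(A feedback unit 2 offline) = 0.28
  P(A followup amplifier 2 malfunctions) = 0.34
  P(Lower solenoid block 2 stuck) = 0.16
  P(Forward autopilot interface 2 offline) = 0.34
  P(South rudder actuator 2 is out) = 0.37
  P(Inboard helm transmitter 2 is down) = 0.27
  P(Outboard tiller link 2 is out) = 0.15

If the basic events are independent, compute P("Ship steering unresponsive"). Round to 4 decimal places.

0.2046

P(Starboard system lost) [AND] = 0.44 × 0.26 × 0.24 × 0.42 = 0.011532
P(Port system lost) [AND] = 0.07 × 0.39 × 0.33 × 0.33 = 0.002973
P(Followup chain fails) [AND] = 0.002973 × 0.24 = 0.000714
P(Rudder loop unavailable) [OR] = 1 − (1−0.011532) × (1−0.05) × (1−0.000714) = 0.061626
P(Pump set down) [OR] = 1 − (1−0.11) × (1−0.16) = 0.252400
P(NFU path unavailable) [OR] = 1 − (1−0.28) × (1−0.34) × (1−0.16) × (1−0.34) = 0.736549
P(Starboard system 2 down) [AND] = 0.15 × 0.252400 × 0.736549 = 0.027886
P(Port system 2 fails) [AND] = 0.027886 × 0.37 × 0.27 = 0.002786
P(Ship steering unresponsive) [OR] = 1 − (1−0.061626) × (1−0.002786) × (1−0.15) = 0.204604
Rounded to 4 decimal places: P(Ship steering unresponsive) ≈ 0.2046.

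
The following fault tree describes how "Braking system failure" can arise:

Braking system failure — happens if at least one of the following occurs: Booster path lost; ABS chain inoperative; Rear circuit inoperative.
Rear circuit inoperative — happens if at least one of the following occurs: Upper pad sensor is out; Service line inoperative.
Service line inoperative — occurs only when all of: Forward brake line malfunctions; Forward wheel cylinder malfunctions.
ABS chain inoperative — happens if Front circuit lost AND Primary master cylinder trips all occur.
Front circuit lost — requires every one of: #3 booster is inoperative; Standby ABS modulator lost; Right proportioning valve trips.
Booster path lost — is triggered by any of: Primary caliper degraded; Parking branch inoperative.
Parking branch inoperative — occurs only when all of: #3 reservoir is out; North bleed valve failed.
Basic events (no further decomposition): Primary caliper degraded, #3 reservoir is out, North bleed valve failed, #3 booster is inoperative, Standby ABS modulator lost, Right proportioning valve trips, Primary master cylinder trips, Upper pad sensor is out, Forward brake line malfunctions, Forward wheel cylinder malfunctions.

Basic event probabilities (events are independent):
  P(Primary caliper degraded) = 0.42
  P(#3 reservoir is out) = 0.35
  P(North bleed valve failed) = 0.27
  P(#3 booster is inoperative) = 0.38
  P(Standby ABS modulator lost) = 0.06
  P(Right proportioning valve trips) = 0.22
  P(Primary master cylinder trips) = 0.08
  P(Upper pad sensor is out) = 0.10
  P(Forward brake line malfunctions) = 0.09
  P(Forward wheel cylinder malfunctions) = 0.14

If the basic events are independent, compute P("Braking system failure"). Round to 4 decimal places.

0.5335

P(Parking branch inoperative) [AND] = 0.35 × 0.27 = 0.094500
P(Booster path lost) [OR] = 1 − (1−0.42) × (1−0.094500) = 0.474810
P(Front circuit lost) [AND] = 0.38 × 0.06 × 0.22 = 0.005016
P(ABS chain inoperative) [AND] = 0.005016 × 0.08 = 0.000401
P(Service line inoperative) [AND] = 0.09 × 0.14 = 0.012600
P(Rear circuit inoperative) [OR] = 1 − (1−0.10) × (1−0.012600) = 0.111340
P(Braking system failure) [OR] = 1 − (1−0.474810) × (1−0.000401) × (1−0.111340) = 0.533472
Rounded to 4 decimal places: P(Braking system failure) ≈ 0.5335.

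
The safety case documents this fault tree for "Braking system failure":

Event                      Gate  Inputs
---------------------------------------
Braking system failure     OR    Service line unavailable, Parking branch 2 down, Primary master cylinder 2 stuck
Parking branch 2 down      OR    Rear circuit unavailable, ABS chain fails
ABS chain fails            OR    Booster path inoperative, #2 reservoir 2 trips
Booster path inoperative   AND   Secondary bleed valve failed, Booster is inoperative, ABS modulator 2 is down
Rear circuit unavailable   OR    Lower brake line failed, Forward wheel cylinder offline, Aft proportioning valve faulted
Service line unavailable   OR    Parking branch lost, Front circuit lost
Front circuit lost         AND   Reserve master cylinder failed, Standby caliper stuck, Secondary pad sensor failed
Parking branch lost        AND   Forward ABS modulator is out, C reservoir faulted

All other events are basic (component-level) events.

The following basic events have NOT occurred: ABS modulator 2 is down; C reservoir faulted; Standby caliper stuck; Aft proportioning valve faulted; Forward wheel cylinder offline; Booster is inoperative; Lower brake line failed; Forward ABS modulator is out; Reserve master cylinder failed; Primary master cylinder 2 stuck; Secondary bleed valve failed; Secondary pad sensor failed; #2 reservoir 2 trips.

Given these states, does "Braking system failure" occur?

Parking branch lost [AND]: Forward ABS modulator is out=not, C reservoir faulted=not → not all inputs occur → does not occur.
Front circuit lost [AND]: Reserve master cylinder failed=not, Standby caliper stuck=not, Secondary pad sensor failed=not → not all inputs occur → does not occur.
Service line unavailable [OR]: Parking branch lost=not, Front circuit lost=not → no input occurs → does not occur.
Rear circuit unavailable [OR]: Lower brake line failed=not, Forward wheel cylinder offline=not, Aft proportioning valve faulted=not → no input occurs → does not occur.
Booster path inoperative [AND]: Secondary bleed valve failed=not, Booster is inoperative=not, ABS modulator 2 is down=not → not all inputs occur → does not occur.
ABS chain fails [OR]: Booster path inoperative=not, #2 reservoir 2 trips=not → no input occurs → does not occur.
Parking branch 2 down [OR]: Rear circuit unavailable=not, ABS chain fails=not → no input occurs → does not occur.
Braking system failure [OR]: Service line unavailable=not, Parking branch 2 down=not, Primary master cylinder 2 stuck=not → no input occurs → does not occur.

No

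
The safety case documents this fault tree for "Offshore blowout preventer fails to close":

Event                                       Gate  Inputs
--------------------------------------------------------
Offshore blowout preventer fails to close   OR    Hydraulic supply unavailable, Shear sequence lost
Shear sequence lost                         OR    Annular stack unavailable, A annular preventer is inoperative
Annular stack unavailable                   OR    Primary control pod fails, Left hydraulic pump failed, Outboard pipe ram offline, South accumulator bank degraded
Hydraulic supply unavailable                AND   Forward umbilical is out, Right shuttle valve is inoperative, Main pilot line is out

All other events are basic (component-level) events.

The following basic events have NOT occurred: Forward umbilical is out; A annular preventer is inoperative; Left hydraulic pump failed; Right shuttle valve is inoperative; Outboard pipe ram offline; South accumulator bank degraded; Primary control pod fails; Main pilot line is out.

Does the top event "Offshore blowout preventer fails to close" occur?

No

Hydraulic supply unavailable [AND]: Forward umbilical is out=not, Right shuttle valve is inoperative=not, Main pilot line is out=not → not all inputs occur → does not occur.
Annular stack unavailable [OR]: Primary control pod fails=not, Left hydraulic pump failed=not, Outboard pipe ram offline=not, South accumulator bank degraded=not → no input occurs → does not occur.
Shear sequence lost [OR]: Annular stack unavailable=not, A annular preventer is inoperative=not → no input occurs → does not occur.
Offshore blowout preventer fails to close [OR]: Hydraulic supply unavailable=not, Shear sequence lost=not → no input occurs → does not occur.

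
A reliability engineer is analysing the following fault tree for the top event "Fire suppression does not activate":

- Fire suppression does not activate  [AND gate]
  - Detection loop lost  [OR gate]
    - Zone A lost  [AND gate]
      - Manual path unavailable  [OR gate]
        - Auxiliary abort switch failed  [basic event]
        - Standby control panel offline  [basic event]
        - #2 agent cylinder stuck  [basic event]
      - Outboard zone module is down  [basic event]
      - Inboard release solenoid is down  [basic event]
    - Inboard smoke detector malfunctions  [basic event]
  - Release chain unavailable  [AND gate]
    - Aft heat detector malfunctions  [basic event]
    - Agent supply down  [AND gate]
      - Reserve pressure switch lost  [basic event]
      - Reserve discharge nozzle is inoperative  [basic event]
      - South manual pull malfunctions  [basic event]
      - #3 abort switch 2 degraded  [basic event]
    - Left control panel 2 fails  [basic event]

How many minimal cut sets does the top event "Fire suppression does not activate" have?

Manual path unavailable [OR]: union of children's cut sets → 3 cut set(s).
Zone A lost [AND]: one cut set from each child combined → 3 × 1 × 1 = 3 cut set(s).
Detection loop lost [OR]: union of children's cut sets → 4 cut set(s).
Agent supply down [AND]: one cut set from each child combined → 1 × 1 × 1 × 1 = 1 cut set(s).
Release chain unavailable [AND]: one cut set from each child combined → 1 × 1 × 1 = 1 cut set(s).
Fire suppression does not activate [AND]: one cut set from each child combined → 4 × 1 = 4 cut set(s).
Minimal cut sets: {#3 abort switch 2 degraded, Aft heat detector malfunctions, Auxiliary abort switch failed, Inboard release solenoid is down, Left control panel 2 fails, Outboard zone module is down, Reserve discharge nozzle is inoperative, Reserve pressure switch lost, South manual pull malfunctions}; {#3 abort switch 2 degraded, Aft heat detector malfunctions, Inboard release solenoid is down, Left control panel 2 fails, Outboard zone module is down, Reserve discharge nozzle is inoperative, Reserve pressure switch lost, South manual pull malfunctions, Standby control panel offline}; {#2 agent cylinder stuck, #3 abort switch 2 degraded, Aft heat detector malfunctions, Inboard release solenoid is down, Left control panel 2 fails, Outboard zone module is down, Reserve discharge nozzle is inoperative, Reserve pressure switch lost, South manual pull malfunctions}; {#3 abort switch 2 degraded, Aft heat detector malfunctions, Inboard smoke detector malfunctions, Left control panel 2 fails, Reserve discharge nozzle is inoperative, Reserve pressure switch lost, South manual pull malfunctions}.

4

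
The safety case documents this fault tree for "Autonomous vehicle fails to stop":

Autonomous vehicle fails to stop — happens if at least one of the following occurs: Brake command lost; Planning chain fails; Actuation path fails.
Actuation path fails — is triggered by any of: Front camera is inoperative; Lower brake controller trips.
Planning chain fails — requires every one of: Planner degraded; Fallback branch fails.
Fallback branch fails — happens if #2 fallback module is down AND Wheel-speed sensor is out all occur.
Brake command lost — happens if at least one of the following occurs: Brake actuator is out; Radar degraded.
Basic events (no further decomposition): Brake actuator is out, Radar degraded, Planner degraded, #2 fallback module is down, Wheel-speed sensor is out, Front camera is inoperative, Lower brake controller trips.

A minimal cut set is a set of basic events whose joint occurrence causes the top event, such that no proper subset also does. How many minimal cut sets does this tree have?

5

Brake command lost [OR]: union of children's cut sets → 2 cut set(s).
Fallback branch fails [AND]: one cut set from each child combined → 1 × 1 = 1 cut set(s).
Planning chain fails [AND]: one cut set from each child combined → 1 × 1 = 1 cut set(s).
Actuation path fails [OR]: union of children's cut sets → 2 cut set(s).
Autonomous vehicle fails to stop [OR]: union of children's cut sets → 5 cut set(s).
Minimal cut sets: {Brake actuator is out}; {Radar degraded}; {#2 fallback module is down, Planner degraded, Wheel-speed sensor is out}; {Front camera is inoperative}; {Lower brake controller trips}.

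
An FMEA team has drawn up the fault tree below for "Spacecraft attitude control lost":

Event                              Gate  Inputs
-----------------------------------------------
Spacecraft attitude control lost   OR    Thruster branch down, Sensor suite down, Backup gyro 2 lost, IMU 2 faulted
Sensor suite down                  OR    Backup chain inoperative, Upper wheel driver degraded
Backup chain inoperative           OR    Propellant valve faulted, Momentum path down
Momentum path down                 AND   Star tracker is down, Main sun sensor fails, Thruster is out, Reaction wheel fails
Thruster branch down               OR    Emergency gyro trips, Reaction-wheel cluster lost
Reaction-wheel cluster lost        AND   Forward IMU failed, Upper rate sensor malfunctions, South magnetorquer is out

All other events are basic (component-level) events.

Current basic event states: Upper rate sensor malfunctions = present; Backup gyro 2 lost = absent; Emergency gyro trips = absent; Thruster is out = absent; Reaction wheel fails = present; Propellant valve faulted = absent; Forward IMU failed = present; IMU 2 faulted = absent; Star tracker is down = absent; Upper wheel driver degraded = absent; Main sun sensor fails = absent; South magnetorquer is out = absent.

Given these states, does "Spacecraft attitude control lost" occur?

No

Reaction-wheel cluster lost [AND]: Forward IMU failed=occurs, Upper rate sensor malfunctions=occurs, South magnetorquer is out=not → not all inputs occur → does not occur.
Thruster branch down [OR]: Emergency gyro trips=not, Reaction-wheel cluster lost=not → no input occurs → does not occur.
Momentum path down [AND]: Star tracker is down=not, Main sun sensor fails=not, Thruster is out=not, Reaction wheel fails=occurs → not all inputs occur → does not occur.
Backup chain inoperative [OR]: Propellant valve faulted=not, Momentum path down=not → no input occurs → does not occur.
Sensor suite down [OR]: Backup chain inoperative=not, Upper wheel driver degraded=not → no input occurs → does not occur.
Spacecraft attitude control lost [OR]: Thruster branch down=not, Sensor suite down=not, Backup gyro 2 lost=not, IMU 2 faulted=not → no input occurs → does not occur.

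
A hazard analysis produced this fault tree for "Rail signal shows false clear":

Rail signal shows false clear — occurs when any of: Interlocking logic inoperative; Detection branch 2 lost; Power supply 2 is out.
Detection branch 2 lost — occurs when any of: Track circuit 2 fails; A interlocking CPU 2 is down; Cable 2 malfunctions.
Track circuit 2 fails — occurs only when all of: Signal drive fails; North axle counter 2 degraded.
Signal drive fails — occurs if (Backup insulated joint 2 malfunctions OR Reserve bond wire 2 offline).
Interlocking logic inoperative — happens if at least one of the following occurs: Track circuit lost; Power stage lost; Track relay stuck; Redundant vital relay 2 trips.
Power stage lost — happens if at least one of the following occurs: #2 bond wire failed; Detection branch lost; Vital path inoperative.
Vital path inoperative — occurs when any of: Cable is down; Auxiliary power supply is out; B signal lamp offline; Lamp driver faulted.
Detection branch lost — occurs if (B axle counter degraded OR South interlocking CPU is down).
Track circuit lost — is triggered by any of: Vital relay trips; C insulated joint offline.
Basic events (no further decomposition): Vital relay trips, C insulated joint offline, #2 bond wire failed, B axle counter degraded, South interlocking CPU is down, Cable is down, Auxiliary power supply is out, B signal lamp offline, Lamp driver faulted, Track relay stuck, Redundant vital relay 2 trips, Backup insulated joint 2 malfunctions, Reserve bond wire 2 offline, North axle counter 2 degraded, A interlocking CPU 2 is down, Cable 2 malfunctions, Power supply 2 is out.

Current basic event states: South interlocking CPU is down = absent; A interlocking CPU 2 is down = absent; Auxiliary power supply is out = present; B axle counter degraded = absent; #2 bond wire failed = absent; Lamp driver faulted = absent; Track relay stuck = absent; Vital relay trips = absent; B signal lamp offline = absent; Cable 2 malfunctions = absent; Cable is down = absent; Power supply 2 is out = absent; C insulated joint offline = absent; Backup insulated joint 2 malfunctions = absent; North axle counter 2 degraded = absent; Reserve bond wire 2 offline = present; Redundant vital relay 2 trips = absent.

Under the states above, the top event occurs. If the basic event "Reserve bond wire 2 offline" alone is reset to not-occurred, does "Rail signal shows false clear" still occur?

Counterfactual: set "Reserve bond wire 2 offline" to not occurred.
Track circuit lost [OR]: Vital relay trips=not, C insulated joint offline=not → no input occurs → does not occur.
Detection branch lost [OR]: B axle counter degraded=not, South interlocking CPU is down=not → no input occurs → does not occur.
Vital path inoperative [OR]: Cable is down=not, Auxiliary power supply is out=occurs, B signal lamp offline=not, Lamp driver faulted=not → at least one input occurs → occurs.
Power stage lost [OR]: #2 bond wire failed=not, Detection branch lost=not, Vital path inoperative=occurs → at least one input occurs → occurs.
Interlocking logic inoperative [OR]: Track circuit lost=not, Power stage lost=occurs, Track relay stuck=not, Redundant vital relay 2 trips=not → at least one input occurs → occurs.
Signal drive fails [OR]: Backup insulated joint 2 malfunctions=not, Reserve bond wire 2 offline=not → no input occurs → does not occur.
Track circuit 2 fails [AND]: Signal drive fails=not, North axle counter 2 degraded=not → not all inputs occur → does not occur.
Detection branch 2 lost [OR]: Track circuit 2 fails=not, A interlocking CPU 2 is down=not, Cable 2 malfunctions=not → no input occurs → does not occur.
Rail signal shows false clear [OR]: Interlocking logic inoperative=occurs, Detection branch 2 lost=not, Power supply 2 is out=not → at least one input occurs → occurs.

Yes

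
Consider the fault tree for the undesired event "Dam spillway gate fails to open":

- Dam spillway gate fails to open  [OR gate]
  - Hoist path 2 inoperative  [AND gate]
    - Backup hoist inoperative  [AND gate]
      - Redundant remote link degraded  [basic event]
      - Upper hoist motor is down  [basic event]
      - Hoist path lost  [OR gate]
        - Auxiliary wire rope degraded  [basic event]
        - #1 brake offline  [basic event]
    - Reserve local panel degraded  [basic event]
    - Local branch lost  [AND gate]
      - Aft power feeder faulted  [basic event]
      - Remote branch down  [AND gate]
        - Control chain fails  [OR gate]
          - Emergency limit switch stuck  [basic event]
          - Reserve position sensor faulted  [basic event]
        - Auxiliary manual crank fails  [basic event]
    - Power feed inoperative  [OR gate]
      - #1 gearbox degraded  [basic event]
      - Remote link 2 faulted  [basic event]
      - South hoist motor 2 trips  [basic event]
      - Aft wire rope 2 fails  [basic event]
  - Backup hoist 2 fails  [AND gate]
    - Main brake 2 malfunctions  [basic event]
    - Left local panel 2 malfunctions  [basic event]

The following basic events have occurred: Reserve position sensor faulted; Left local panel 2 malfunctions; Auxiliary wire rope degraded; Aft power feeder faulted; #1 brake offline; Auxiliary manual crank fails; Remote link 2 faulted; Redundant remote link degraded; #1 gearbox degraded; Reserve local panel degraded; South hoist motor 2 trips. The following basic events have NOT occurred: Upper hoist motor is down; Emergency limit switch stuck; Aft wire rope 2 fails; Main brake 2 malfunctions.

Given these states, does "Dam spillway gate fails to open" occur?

No

Hoist path lost [OR]: Auxiliary wire rope degraded=occurs, #1 brake offline=occurs → at least one input occurs → occurs.
Backup hoist inoperative [AND]: Redundant remote link degraded=occurs, Upper hoist motor is down=not, Hoist path lost=occurs → not all inputs occur → does not occur.
Control chain fails [OR]: Emergency limit switch stuck=not, Reserve position sensor faulted=occurs → at least one input occurs → occurs.
Remote branch down [AND]: Control chain fails=occurs, Auxiliary manual crank fails=occurs → all inputs occur → occurs.
Local branch lost [AND]: Aft power feeder faulted=occurs, Remote branch down=occurs → all inputs occur → occurs.
Power feed inoperative [OR]: #1 gearbox degraded=occurs, Remote link 2 faulted=occurs, South hoist motor 2 trips=occurs, Aft wire rope 2 fails=not → at least one input occurs → occurs.
Hoist path 2 inoperative [AND]: Backup hoist inoperative=not, Reserve local panel degraded=occurs, Local branch lost=occurs, Power feed inoperative=occurs → not all inputs occur → does not occur.
Backup hoist 2 fails [AND]: Main brake 2 malfunctions=not, Left local panel 2 malfunctions=occurs → not all inputs occur → does not occur.
Dam spillway gate fails to open [OR]: Hoist path 2 inoperative=not, Backup hoist 2 fails=not → no input occurs → does not occur.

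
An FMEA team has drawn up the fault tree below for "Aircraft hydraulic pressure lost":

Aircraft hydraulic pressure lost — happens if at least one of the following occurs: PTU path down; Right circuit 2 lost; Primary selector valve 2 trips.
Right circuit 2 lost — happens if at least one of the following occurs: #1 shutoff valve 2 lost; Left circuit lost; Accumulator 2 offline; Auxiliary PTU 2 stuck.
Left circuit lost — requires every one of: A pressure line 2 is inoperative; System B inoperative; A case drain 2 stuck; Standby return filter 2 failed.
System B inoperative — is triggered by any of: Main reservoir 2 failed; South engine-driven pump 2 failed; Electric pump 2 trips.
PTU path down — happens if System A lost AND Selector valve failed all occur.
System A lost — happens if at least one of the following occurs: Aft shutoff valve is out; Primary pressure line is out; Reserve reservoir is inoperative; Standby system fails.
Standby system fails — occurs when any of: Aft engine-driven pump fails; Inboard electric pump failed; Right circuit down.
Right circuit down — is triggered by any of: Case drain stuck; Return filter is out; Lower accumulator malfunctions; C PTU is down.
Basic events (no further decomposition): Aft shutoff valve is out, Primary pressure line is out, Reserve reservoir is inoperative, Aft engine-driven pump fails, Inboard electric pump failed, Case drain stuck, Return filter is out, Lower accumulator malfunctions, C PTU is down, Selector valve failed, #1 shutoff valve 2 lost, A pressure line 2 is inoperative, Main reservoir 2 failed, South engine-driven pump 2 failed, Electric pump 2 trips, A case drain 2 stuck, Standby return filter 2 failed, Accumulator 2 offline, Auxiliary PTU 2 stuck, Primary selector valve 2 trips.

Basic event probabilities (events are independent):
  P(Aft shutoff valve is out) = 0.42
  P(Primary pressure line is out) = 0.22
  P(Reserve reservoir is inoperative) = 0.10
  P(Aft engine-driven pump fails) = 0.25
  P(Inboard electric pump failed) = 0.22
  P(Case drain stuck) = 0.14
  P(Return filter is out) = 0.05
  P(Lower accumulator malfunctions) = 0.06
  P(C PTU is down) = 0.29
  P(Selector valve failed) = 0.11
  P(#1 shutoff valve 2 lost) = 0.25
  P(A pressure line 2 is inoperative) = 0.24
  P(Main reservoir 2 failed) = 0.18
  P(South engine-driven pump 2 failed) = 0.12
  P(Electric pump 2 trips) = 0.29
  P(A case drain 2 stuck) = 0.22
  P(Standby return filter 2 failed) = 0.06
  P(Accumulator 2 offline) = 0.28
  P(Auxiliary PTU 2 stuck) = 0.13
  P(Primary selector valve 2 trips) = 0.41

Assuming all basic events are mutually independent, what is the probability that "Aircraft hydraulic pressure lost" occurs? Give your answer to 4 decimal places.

P(Right circuit down) [OR] = 1 − (1−0.14) × (1−0.05) × (1−0.06) × (1−0.29) = 0.454734
P(Standby system fails) [OR] = 1 − (1−0.25) × (1−0.22) × (1−0.454734) = 0.681019
P(System A lost) [OR] = 1 − (1−0.42) × (1−0.22) × (1−0.10) × (1−0.681019) = 0.870124
P(PTU path down) [AND] = 0.870124 × 0.11 = 0.095714
P(System B inoperative) [OR] = 1 − (1−0.18) × (1−0.12) × (1−0.29) = 0.487664
P(Left circuit lost) [AND] = 0.24 × 0.487664 × 0.22 × 0.06 = 0.001545
P(Right circuit 2 lost) [OR] = 1 − (1−0.25) × (1−0.001545) × (1−0.28) × (1−0.13) = 0.530926
P(Aircraft hydraulic pressure lost) [OR] = 1 − (1−0.095714) × (1−0.530926) × (1−0.41) = 0.749736
Rounded to 4 decimal places: P(Aircraft hydraulic pressure lost) ≈ 0.7497.

0.7497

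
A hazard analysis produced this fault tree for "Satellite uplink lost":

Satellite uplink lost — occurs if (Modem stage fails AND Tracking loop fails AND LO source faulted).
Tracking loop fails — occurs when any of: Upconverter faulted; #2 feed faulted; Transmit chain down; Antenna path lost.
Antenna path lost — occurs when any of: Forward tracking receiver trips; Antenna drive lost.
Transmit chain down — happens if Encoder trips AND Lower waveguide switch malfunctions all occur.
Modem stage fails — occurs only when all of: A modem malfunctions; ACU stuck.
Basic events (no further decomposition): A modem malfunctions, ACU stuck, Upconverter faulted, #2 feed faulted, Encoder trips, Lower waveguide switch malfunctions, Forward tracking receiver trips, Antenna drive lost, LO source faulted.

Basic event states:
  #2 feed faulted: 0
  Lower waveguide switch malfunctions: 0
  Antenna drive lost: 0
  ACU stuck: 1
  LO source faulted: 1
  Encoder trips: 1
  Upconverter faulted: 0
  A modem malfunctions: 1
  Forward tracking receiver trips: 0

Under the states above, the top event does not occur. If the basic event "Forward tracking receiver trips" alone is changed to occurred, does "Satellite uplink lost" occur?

Counterfactual: set "Forward tracking receiver trips" to occurred.
Modem stage fails [AND]: A modem malfunctions=occurs, ACU stuck=occurs → all inputs occur → occurs.
Transmit chain down [AND]: Encoder trips=occurs, Lower waveguide switch malfunctions=not → not all inputs occur → does not occur.
Antenna path lost [OR]: Forward tracking receiver trips=occurs, Antenna drive lost=not → at least one input occurs → occurs.
Tracking loop fails [OR]: Upconverter faulted=not, #2 feed faulted=not, Transmit chain down=not, Antenna path lost=occurs → at least one input occurs → occurs.
Satellite uplink lost [AND]: Modem stage fails=occurs, Tracking loop fails=occurs, LO source faulted=occurs → all inputs occur → occurs.

Yes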